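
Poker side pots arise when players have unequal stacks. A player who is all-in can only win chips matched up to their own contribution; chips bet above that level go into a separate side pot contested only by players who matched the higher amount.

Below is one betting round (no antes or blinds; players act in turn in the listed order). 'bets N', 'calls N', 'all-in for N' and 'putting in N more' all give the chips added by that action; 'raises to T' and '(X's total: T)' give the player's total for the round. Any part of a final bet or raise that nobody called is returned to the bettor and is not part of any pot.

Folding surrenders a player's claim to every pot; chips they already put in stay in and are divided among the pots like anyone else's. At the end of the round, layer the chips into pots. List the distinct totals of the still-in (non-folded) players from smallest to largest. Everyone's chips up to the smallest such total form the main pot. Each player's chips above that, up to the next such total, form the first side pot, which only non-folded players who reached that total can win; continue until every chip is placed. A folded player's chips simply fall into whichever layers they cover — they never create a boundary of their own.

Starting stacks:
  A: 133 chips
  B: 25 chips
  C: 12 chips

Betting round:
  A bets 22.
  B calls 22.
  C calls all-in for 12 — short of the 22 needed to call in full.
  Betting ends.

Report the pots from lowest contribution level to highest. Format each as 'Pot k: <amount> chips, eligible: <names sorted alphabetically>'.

Contributions: A=22, B=22, C=12
Pot levels (distinct totals of non-folded players): 12, 22
Layer 1-12: 12 each from A, B, C = 12*3 = 36 chips; eligible A, B, C
Layer 13-22: 10 each from A, B = 10*2 = 20 chips; eligible A, B

Pot 1: 36 chips, eligible: A, B, C
Pot 2: 20 chips, eligible: A, B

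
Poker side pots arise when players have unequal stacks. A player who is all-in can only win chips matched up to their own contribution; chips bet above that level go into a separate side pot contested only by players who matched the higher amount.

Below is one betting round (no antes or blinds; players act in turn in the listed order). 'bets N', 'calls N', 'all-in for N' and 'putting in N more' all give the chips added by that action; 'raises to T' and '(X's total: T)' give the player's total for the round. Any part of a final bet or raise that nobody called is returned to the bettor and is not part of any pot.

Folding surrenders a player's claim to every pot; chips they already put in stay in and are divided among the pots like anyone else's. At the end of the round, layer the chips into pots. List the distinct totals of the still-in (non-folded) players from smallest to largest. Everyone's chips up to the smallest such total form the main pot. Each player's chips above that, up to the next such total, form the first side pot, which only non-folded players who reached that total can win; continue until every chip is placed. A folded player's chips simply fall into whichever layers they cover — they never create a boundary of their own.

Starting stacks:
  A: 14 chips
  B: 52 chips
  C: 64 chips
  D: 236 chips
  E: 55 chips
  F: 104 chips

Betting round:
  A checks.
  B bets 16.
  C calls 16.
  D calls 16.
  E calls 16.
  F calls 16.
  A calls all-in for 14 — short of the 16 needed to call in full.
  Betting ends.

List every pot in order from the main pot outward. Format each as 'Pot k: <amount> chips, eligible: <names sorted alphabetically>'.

Contributions: A=14, B=16, C=16, D=16, E=16, F=16
Pot levels (distinct totals of non-folded players): 14, 16
Layer 1-14: 14 each from A, B, C, D, E, F = 14*6 = 84 chips; eligible A, B, C, D, E, F
Layer 15-16: 2 each from B, C, D, E, F = 2*5 = 10 chips; eligible B, C, D, E, F

Pot 1: 84 chips, eligible: A, B, C, D, E, F
Pot 2: 10 chips, eligible: B, C, D, E, F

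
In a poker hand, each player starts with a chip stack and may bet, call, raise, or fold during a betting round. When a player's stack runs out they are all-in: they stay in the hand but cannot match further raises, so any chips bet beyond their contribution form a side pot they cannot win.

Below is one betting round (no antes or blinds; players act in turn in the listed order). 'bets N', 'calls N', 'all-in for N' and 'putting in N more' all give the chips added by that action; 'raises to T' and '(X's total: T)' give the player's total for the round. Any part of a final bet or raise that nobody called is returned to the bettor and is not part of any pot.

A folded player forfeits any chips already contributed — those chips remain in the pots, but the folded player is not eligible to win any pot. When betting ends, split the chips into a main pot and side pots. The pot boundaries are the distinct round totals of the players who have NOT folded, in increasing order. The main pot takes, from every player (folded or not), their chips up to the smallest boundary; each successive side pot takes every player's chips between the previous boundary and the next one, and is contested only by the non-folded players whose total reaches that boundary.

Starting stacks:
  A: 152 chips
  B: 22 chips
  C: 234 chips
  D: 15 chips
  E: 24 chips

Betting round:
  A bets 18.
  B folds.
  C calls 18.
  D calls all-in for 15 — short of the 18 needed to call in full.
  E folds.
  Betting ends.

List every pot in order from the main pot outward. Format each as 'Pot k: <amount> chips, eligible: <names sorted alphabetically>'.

Pot 1: 45 chips, eligible: A, C, D
Pot 2: 6 chips, eligible: A, C

Derivation:
Contributions: A=18, C=18, D=15
Folded: B, E
Pot levels (distinct totals of non-folded players): 15, 18
Layer 1-15: 15 each from A, C, D = 15*3 = 45 chips; eligible A, C, D
Layer 16-18: 3 each from A, C = 3*2 = 6 chips; eligible A, C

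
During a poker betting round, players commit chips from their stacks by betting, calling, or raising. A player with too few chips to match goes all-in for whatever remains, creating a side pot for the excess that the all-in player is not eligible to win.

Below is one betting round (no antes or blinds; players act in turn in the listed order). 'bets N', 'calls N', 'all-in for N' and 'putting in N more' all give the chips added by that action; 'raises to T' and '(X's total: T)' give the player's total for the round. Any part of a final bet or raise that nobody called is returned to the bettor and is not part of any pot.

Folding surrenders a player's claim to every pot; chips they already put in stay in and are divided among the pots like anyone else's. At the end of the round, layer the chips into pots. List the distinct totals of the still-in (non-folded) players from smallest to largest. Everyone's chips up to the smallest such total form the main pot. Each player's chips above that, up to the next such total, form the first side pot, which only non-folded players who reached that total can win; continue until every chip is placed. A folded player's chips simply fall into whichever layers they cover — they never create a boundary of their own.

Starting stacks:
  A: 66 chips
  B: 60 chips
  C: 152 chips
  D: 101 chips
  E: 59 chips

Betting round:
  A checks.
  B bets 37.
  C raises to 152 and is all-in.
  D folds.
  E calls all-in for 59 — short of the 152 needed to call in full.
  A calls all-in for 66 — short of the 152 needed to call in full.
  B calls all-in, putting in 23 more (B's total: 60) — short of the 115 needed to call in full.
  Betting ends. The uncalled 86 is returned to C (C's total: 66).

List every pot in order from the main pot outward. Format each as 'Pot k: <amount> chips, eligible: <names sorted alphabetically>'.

Contributions (after 86 returned to C): A=66, B=60, C=66, E=59
Folded: D
Pot levels (distinct totals of non-folded players): 59, 60, 66
Layer 1-59: 59 each from A, B, C, E = 59*4 = 236 chips; eligible A, B, C, E
Layer 60-60: 1 each from A, B, C = 1*3 = 3 chips; eligible A, B, C
Layer 61-66: 6 each from A, C = 6*2 = 12 chips; eligible A, C

Pot 1: 236 chips, eligible: A, B, C, E
Pot 2: 3 chips, eligible: A, B, C
Pot 3: 12 chips, eligible: A, C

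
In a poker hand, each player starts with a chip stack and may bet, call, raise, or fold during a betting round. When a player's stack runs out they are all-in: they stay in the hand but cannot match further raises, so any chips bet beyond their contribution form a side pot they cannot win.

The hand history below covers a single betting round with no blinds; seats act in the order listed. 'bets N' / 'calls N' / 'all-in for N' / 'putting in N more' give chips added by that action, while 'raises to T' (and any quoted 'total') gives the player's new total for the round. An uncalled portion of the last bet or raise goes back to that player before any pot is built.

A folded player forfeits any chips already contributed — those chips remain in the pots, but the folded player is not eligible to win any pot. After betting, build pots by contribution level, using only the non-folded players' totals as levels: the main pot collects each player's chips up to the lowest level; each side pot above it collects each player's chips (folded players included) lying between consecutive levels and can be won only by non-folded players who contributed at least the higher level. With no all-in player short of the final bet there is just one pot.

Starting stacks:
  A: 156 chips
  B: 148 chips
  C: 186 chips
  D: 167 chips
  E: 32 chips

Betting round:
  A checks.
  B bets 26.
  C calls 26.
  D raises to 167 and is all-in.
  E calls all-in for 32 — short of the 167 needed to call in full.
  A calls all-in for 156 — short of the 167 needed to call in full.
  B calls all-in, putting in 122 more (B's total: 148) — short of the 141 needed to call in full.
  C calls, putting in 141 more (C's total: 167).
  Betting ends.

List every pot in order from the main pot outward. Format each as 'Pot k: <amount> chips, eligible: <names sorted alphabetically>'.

Pot 1: 160 chips, eligible: A, B, C, D, E
Pot 2: 464 chips, eligible: A, B, C, D
Pot 3: 24 chips, eligible: A, C, D
Pot 4: 22 chips, eligible: C, D

Derivation:
Contributions: A=156, B=148, C=167, D=167, E=32
Pot levels (distinct totals of non-folded players): 32, 148, 156, 167
Layer 1-32: 32 each from A, B, C, D, E = 32*5 = 160 chips; eligible A, B, C, D, E
Layer 33-148: 116 each from A, B, C, D = 116*4 = 464 chips; eligible A, B, C, D
Layer 149-156: 8 each from A, C, D = 8*3 = 24 chips; eligible A, C, D
Layer 157-167: 11 each from C, D = 11*2 = 22 chips; eligible C, D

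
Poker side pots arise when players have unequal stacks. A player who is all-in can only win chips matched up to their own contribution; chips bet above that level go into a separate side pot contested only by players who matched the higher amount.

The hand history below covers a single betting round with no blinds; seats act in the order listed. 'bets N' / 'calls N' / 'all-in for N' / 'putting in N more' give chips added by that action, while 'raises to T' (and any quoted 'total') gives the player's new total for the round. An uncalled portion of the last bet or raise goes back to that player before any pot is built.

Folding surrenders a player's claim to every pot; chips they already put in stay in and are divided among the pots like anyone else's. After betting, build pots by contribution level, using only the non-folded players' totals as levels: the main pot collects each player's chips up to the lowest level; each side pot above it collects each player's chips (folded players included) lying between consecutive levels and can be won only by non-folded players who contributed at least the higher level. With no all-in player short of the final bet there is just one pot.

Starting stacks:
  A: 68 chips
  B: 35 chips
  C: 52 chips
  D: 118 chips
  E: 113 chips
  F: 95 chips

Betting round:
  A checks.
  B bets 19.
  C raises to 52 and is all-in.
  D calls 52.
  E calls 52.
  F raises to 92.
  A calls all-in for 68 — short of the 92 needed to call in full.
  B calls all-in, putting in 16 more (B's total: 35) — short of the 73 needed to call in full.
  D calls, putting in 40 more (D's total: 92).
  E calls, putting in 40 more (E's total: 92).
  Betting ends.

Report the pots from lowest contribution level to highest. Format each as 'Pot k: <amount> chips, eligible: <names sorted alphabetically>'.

Pot 1: 210 chips, eligible: A, B, C, D, E, F
Pot 2: 85 chips, eligible: A, C, D, E, F
Pot 3: 64 chips, eligible: A, D, E, F
Pot 4: 72 chips, eligible: D, E, F

Derivation:
Contributions: A=68, B=35, C=52, D=92, E=92, F=92
Pot levels (distinct totals of non-folded players): 35, 52, 68, 92
Layer 1-35: 35 each from A, B, C, D, E, F = 35*6 = 210 chips; eligible A, B, C, D, E, F
Layer 36-52: 17 each from A, C, D, E, F = 17*5 = 85 chips; eligible A, C, D, E, F
Layer 53-68: 16 each from A, D, E, F = 16*4 = 64 chips; eligible A, D, E, F
Layer 69-92: 24 each from D, E, F = 24*3 = 72 chips; eligible D, E, F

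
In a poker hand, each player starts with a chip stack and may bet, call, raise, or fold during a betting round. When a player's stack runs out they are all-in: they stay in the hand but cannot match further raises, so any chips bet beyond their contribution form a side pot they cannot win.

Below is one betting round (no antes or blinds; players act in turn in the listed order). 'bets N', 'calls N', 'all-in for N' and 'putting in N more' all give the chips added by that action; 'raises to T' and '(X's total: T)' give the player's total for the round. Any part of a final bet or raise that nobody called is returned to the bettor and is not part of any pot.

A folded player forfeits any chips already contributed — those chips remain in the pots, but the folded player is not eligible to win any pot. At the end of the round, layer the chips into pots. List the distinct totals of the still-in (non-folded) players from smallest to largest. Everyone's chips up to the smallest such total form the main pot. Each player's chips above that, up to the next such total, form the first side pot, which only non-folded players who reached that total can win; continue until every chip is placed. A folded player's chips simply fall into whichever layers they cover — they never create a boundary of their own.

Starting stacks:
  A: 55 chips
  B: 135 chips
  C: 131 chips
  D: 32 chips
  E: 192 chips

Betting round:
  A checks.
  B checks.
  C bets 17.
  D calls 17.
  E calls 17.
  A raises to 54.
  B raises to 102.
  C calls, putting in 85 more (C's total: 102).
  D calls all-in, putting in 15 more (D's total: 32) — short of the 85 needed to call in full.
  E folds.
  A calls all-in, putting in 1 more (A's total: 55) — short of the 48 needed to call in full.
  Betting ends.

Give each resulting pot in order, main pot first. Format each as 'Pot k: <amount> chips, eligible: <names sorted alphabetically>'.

Contributions: A=55, B=102, C=102, D=32, E=17
Folded: E
Pot levels (distinct totals of non-folded players): 32, 55, 102
Layer 1-32: A 32 + B 32 + C 32 + D 32 + E 17 = 145 chips; eligible A, B, C, D
Layer 33-55: 23 each from A, B, C = 23*3 = 69 chips; eligible A, B, C
Layer 56-102: 47 each from B, C = 47*2 = 94 chips; eligible B, C

Pot 1: 145 chips, eligible: A, B, C, D
Pot 2: 69 chips, eligible: A, B, C
Pot 3: 94 chips, eligible: B, C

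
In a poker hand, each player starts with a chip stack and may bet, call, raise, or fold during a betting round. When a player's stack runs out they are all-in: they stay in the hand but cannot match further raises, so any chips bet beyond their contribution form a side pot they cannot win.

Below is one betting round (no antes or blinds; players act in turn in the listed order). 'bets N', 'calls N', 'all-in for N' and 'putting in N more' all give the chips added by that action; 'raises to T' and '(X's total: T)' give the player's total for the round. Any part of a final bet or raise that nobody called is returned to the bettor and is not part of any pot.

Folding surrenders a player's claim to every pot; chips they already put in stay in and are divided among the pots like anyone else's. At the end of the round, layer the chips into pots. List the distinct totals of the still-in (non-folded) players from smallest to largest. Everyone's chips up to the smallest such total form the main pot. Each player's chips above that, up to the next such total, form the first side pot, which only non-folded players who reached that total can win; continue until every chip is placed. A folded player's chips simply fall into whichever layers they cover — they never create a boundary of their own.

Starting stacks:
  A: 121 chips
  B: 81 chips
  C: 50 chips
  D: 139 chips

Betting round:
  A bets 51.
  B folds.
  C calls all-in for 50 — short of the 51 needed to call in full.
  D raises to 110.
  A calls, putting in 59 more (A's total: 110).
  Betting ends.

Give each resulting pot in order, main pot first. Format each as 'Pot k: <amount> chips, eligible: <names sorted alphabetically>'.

Pot 1: 150 chips, eligible: A, C, D
Pot 2: 120 chips, eligible: A, D

Derivation:
Contributions: A=110, C=50, D=110
Folded: B
Pot levels (distinct totals of non-folded players): 50, 110
Layer 1-50: 50 each from A, C, D = 50*3 = 150 chips; eligible A, C, D
Layer 51-110: 60 each from A, D = 60*2 = 120 chips; eligible A, D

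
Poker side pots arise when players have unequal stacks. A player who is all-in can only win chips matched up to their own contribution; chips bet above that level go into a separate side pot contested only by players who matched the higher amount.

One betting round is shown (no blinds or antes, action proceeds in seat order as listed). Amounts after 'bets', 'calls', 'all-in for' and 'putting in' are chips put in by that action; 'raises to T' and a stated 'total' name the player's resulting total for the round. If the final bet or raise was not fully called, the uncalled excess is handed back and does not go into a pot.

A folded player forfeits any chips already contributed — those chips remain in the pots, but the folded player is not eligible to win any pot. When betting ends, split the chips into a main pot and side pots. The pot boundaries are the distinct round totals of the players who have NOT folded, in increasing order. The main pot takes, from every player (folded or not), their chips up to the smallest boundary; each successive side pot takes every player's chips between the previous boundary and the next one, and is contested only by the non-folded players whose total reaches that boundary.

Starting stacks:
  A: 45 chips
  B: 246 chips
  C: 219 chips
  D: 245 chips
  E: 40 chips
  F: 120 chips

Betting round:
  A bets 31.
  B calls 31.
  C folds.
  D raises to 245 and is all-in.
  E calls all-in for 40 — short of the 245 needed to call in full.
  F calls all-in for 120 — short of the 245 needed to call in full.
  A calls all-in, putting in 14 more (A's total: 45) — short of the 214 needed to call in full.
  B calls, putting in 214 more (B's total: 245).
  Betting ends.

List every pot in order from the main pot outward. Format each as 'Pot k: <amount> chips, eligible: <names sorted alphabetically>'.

Pot 1: 200 chips, eligible: A, B, D, E, F
Pot 2: 20 chips, eligible: A, B, D, F
Pot 3: 225 chips, eligible: B, D, F
Pot 4: 250 chips, eligible: B, D

Derivation:
Contributions: A=45, B=245, D=245, E=40, F=120
Folded: C
Pot levels (distinct totals of non-folded players): 40, 45, 120, 245
Layer 1-40: 40 each from A, B, D, E, F = 40*5 = 200 chips; eligible A, B, D, E, F
Layer 41-45: 5 each from A, B, D, F = 5*4 = 20 chips; eligible A, B, D, F
Layer 46-120: 75 each from B, D, F = 75*3 = 225 chips; eligible B, D, F
Layer 121-245: 125 each from B, D = 125*2 = 250 chips; eligible B, D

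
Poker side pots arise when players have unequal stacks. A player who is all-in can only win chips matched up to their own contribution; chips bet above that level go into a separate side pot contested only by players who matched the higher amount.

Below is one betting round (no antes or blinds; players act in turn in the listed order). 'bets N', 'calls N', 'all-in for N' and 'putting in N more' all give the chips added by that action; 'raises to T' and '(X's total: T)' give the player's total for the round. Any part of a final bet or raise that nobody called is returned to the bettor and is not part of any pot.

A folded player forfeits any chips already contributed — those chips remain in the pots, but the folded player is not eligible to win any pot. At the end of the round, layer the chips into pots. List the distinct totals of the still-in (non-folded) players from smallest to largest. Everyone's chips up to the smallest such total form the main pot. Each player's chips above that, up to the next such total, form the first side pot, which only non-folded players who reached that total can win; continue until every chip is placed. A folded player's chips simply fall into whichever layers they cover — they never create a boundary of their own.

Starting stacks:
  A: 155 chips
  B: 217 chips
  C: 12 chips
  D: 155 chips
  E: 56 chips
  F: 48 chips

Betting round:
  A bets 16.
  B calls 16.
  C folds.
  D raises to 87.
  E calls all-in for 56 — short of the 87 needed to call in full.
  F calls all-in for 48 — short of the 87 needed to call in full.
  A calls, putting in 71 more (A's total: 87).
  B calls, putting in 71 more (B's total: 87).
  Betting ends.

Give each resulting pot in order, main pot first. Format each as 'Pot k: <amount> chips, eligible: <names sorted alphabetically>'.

Contributions: A=87, B=87, D=87, E=56, F=48
Folded: C
Pot levels (distinct totals of non-folded players): 48, 56, 87
Layer 1-48: 48 each from A, B, D, E, F = 48*5 = 240 chips; eligible A, B, D, E, F
Layer 49-56: 8 each from A, B, D, E = 8*4 = 32 chips; eligible A, B, D, E
Layer 57-87: 31 each from A, B, D = 31*3 = 93 chips; eligible A, B, D

Pot 1: 240 chips, eligible: A, B, D, E, F
Pot 2: 32 chips, eligible: A, B, D, E
Pot 3: 93 chips, eligible: A, B, D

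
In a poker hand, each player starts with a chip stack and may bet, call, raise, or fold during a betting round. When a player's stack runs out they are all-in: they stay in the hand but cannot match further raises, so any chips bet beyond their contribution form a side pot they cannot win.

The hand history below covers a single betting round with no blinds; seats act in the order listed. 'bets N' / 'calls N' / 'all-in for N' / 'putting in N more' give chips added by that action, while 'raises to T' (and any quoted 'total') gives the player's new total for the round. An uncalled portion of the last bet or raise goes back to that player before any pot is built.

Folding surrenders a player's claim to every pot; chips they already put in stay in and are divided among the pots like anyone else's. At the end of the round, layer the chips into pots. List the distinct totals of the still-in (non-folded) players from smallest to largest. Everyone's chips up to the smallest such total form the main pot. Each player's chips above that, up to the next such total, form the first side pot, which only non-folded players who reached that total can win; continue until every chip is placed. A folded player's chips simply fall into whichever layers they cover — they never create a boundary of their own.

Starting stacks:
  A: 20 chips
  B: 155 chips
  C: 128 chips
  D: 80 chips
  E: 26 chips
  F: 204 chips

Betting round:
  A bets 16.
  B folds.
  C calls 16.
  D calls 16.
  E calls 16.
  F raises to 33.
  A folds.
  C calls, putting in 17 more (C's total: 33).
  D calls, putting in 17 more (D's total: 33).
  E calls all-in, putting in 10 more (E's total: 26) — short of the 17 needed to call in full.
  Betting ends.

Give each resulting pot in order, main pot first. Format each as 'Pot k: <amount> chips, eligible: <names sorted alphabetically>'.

Contributions: A=16, C=33, D=33, E=26, F=33
Folded: A, B
Pot levels (distinct totals of non-folded players): 26, 33
Layer 1-26: A 16 + C 26 + D 26 + E 26 + F 26 = 120 chips; eligible C, D, E, F
Layer 27-33: 7 each from C, D, F = 7*3 = 21 chips; eligible C, D, F

Pot 1: 120 chips, eligible: C, D, E, F
Pot 2: 21 chips, eligible: C, D, F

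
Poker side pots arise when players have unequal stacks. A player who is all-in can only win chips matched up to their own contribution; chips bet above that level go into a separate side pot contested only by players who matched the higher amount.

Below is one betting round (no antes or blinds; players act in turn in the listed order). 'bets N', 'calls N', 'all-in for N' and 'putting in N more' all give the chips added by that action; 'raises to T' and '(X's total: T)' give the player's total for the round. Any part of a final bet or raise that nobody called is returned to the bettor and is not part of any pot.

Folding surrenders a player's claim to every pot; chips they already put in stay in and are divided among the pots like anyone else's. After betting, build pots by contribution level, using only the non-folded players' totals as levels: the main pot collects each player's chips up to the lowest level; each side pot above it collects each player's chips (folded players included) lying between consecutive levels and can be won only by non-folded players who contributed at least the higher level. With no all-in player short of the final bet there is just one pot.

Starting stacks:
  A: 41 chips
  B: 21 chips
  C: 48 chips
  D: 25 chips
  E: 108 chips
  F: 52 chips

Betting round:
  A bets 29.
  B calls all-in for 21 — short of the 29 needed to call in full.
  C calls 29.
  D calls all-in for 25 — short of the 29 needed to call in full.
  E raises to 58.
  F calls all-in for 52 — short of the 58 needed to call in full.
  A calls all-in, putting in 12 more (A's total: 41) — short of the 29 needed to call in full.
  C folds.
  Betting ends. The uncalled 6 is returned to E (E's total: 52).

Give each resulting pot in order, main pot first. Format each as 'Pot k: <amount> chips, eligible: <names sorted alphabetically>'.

Pot 1: 126 chips, eligible: A, B, D, E, F
Pot 2: 20 chips, eligible: A, D, E, F
Pot 3: 52 chips, eligible: A, E, F
Pot 4: 22 chips, eligible: E, F

Derivation:
Contributions (after 6 returned to E): A=41, B=21, C=29, D=25, E=52, F=52
Folded: C
Pot levels (distinct totals of non-folded players): 21, 25, 41, 52
Layer 1-21: 21 each from A, B, C, D, E, F = 21*6 = 126 chips; eligible A, B, D, E, F
Layer 22-25: 4 each from A, C, D, E, F = 4*5 = 20 chips; eligible A, D, E, F
Layer 26-41: A 16 + C 4 + E 16 + F 16 = 52 chips; eligible A, E, F
Layer 42-52: 11 each from E, F = 11*2 = 22 chips; eligible E, F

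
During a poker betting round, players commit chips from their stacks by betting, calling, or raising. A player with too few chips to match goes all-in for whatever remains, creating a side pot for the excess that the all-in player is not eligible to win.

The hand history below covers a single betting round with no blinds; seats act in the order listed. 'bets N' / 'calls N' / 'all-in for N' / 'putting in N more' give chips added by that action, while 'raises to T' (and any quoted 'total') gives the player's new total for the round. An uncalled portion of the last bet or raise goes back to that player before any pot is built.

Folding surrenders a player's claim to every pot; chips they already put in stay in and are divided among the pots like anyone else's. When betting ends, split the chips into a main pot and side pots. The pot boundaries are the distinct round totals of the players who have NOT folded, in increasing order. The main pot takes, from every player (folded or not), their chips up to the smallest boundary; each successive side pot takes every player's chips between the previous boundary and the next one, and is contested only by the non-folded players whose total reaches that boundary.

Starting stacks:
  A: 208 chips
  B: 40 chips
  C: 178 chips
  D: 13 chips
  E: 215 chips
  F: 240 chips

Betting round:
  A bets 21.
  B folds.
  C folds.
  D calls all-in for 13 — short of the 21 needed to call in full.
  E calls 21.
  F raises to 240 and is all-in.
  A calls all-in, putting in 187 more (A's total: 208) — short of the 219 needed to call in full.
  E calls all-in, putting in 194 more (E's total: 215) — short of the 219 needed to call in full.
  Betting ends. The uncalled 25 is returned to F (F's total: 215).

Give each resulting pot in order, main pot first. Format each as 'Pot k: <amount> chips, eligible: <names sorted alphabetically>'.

Pot 1: 52 chips, eligible: A, D, E, F
Pot 2: 585 chips, eligible: A, E, F
Pot 3: 14 chips, eligible: E, F

Derivation:
Contributions (after 25 returned to F): A=208, D=13, E=215, F=215
Folded: B, C
Pot levels (distinct totals of non-folded players): 13, 208, 215
Layer 1-13: 13 each from A, D, E, F = 13*4 = 52 chips; eligible A, D, E, F
Layer 14-208: 195 each from A, E, F = 195*3 = 585 chips; eligible A, E, F
Layer 209-215: 7 each from E, F = 7*2 = 14 chips; eligible E, F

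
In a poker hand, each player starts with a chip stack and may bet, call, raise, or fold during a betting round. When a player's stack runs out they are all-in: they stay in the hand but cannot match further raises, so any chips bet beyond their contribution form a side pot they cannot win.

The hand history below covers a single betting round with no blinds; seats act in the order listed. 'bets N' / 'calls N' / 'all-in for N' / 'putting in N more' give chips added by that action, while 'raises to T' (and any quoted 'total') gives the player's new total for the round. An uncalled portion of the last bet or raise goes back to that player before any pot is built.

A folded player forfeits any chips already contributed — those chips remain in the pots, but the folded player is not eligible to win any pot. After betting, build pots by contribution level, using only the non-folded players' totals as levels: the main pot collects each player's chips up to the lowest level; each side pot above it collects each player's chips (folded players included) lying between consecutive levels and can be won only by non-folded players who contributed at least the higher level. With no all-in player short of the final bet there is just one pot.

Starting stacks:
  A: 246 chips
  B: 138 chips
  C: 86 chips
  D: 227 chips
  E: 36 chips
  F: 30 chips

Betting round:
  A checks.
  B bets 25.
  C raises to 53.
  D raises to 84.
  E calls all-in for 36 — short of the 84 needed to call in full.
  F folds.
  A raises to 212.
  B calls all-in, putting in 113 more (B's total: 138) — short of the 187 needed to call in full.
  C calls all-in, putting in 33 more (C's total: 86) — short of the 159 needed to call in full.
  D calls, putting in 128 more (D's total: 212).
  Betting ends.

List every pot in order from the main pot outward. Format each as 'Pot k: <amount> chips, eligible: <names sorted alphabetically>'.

Contributions: A=212, B=138, C=86, D=212, E=36
Folded: F
Pot levels (distinct totals of non-folded players): 36, 86, 138, 212
Layer 1-36: 36 each from A, B, C, D, E = 36*5 = 180 chips; eligible A, B, C, D, E
Layer 37-86: 50 each from A, B, C, D = 50*4 = 200 chips; eligible A, B, C, D
Layer 87-138: 52 each from A, B, D = 52*3 = 156 chips; eligible A, B, D
Layer 139-212: 74 each from A, D = 74*2 = 148 chips; eligible A, D

Pot 1: 180 chips, eligible: A, B, C, D, E
Pot 2: 200 chips, eligible: A, B, C, D
Pot 3: 156 chips, eligible: A, B, D
Pot 4: 148 chips, eligible: A, D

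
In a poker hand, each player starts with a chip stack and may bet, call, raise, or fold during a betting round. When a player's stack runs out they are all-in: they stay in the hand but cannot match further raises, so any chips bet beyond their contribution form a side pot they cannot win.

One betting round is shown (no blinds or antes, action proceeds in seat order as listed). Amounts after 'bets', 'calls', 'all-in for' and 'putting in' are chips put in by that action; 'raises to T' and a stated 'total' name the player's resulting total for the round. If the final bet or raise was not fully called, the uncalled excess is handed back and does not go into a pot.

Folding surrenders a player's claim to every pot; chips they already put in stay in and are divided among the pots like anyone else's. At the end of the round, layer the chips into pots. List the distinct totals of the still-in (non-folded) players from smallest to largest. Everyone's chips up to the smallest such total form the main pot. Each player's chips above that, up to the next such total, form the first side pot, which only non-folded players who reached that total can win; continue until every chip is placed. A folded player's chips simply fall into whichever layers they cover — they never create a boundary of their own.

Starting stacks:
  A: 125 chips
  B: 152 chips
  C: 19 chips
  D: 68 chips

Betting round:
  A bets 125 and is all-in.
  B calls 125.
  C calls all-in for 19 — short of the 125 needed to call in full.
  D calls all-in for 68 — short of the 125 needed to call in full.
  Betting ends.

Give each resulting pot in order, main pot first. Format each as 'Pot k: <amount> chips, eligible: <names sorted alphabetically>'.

Pot 1: 76 chips, eligible: A, B, C, D
Pot 2: 147 chips, eligible: A, B, D
Pot 3: 114 chips, eligible: A, B

Derivation:
Contributions: A=125, B=125, C=19, D=68
Pot levels (distinct totals of non-folded players): 19, 68, 125
Layer 1-19: 19 each from A, B, C, D = 19*4 = 76 chips; eligible A, B, C, D
Layer 20-68: 49 each from A, B, D = 49*3 = 147 chips; eligible A, B, D
Layer 69-125: 57 each from A, B = 57*2 = 114 chips; eligible A, B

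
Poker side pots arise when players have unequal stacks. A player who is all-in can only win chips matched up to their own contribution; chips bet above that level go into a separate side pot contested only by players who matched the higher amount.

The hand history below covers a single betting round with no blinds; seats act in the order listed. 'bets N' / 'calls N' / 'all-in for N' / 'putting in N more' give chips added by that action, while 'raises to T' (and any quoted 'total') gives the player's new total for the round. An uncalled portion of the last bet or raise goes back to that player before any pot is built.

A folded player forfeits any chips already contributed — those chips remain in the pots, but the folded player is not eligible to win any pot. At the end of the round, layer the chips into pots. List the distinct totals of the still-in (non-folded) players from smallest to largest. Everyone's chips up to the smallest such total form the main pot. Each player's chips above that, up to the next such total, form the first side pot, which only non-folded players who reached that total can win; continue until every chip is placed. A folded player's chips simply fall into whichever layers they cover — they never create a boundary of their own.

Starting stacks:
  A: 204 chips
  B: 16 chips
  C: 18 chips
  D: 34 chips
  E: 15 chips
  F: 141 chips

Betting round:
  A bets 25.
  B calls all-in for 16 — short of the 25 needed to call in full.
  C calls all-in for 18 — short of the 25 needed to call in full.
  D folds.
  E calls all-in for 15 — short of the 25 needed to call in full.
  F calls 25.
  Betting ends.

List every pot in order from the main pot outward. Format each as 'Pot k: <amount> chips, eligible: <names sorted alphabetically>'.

Pot 1: 75 chips, eligible: A, B, C, E, F
Pot 2: 4 chips, eligible: A, B, C, F
Pot 3: 6 chips, eligible: A, C, F
Pot 4: 14 chips, eligible: A, F

Derivation:
Contributions: A=25, B=16, C=18, E=15, F=25
Folded: D
Pot levels (distinct totals of non-folded players): 15, 16, 18, 25
Layer 1-15: 15 each from A, B, C, E, F = 15*5 = 75 chips; eligible A, B, C, E, F
Layer 16-16: 1 each from A, B, C, F = 1*4 = 4 chips; eligible A, B, C, F
Layer 17-18: 2 each from A, C, F = 2*3 = 6 chips; eligible A, C, F
Layer 19-25: 7 each from A, F = 7*2 = 14 chips; eligible A, F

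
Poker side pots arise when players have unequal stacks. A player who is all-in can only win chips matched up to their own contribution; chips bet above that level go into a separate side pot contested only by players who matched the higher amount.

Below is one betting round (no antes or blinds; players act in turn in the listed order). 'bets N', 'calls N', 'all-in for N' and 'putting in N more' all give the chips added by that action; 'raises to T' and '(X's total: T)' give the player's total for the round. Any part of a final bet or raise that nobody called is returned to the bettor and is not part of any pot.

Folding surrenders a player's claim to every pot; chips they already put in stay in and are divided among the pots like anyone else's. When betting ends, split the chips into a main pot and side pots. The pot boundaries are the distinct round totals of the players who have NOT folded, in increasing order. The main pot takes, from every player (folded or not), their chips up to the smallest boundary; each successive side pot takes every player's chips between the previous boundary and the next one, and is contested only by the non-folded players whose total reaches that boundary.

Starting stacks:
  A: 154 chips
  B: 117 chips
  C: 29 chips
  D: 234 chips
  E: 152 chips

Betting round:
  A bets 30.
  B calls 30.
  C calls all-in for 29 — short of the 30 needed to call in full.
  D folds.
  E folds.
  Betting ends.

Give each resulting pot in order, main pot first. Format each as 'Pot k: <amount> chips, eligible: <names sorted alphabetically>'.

Contributions: A=30, B=30, C=29
Folded: D, E
Pot levels (distinct totals of non-folded players): 29, 30
Layer 1-29: 29 each from A, B, C = 29*3 = 87 chips; eligible A, B, C
Layer 30-30: 1 each from A, B = 1*2 = 2 chips; eligible A, B

Pot 1: 87 chips, eligible: A, B, C
Pot 2: 2 chips, eligible: A, B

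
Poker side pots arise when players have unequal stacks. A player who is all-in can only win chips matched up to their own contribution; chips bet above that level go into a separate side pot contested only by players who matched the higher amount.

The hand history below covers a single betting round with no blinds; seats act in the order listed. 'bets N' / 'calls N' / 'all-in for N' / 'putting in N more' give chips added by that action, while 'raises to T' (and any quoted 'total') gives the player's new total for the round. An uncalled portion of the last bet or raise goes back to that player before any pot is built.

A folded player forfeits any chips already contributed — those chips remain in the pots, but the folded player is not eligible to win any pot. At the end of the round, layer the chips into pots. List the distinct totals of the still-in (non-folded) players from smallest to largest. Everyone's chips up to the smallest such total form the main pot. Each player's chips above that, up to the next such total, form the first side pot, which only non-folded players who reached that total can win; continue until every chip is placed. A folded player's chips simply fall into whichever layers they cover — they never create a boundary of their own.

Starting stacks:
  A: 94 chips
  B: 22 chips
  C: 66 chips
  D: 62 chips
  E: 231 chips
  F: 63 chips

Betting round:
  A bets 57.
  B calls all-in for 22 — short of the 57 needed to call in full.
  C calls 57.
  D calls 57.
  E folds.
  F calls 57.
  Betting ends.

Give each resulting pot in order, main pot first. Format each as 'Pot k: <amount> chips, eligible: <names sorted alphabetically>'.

Pot 1: 110 chips, eligible: A, B, C, D, F
Pot 2: 140 chips, eligible: A, C, D, F

Derivation:
Contributions: A=57, B=22, C=57, D=57, F=57
Folded: E
Pot levels (distinct totals of non-folded players): 22, 57
Layer 1-22: 22 each from A, B, C, D, F = 22*5 = 110 chips; eligible A, B, C, D, F
Layer 23-57: 35 each from A, C, D, F = 35*4 = 140 chips; eligible A, C, D, F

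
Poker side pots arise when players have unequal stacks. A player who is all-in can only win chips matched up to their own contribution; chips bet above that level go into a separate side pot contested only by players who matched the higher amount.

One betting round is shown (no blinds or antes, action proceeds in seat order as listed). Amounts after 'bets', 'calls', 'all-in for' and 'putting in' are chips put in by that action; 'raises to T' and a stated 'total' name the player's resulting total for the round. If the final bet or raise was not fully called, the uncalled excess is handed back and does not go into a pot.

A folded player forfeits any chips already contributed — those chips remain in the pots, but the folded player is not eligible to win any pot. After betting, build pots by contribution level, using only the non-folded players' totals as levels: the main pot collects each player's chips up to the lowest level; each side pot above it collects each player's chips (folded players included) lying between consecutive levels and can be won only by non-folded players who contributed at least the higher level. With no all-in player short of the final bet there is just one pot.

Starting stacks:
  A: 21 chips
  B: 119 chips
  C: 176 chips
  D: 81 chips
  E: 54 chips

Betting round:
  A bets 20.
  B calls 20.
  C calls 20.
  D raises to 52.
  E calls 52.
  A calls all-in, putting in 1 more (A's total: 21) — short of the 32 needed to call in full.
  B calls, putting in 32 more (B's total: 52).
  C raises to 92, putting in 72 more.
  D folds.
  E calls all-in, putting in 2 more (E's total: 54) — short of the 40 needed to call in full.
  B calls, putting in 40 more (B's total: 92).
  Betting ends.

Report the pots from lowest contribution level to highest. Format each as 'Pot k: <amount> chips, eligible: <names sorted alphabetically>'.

Contributions: A=21, B=92, C=92, D=52, E=54
Folded: D
Pot levels (distinct totals of non-folded players): 21, 54, 92
Layer 1-21: 21 each from A, B, C, D, E = 21*5 = 105 chips; eligible A, B, C, E
Layer 22-54: B 33 + C 33 + D 31 + E 33 = 130 chips; eligible B, C, E
Layer 55-92: 38 each from B, C = 38*2 = 76 chips; eligible B, C

Pot 1: 105 chips, eligible: A, B, C, E
Pot 2: 130 chips, eligible: B, C, E
Pot 3: 76 chips, eligible: B, C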